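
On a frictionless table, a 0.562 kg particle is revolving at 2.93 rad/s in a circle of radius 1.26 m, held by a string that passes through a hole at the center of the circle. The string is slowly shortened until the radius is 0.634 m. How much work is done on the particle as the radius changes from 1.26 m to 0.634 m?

W ≈ 11.3 J

No torque about the axis ⇒ m r₁² ω₁ = m r₂² ω₂.
ω₂ = ω₁ (r₁/r₂)² = (2.93)(1.26/0.634)² = 11.57 rad/s.
W = ΔKE = ½m(v₂² − v₁²) = 11.30 J.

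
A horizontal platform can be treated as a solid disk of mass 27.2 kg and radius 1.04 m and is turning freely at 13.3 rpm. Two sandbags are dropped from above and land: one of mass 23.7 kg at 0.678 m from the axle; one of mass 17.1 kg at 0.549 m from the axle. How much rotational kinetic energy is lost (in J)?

No external torque acts about the axle; L_before = L_after.
I_p = ½(27.2)(1.04)² = 14.71 kg·m².
Added inertia Σmr² = (23.7)(0.678)² + (17.1)(0.549)² = 16.05 kg·m²; I_f = 14.71 + 16.05 = 30.76 kg·m².
ω_f = I_p ω_i / I_f = (14.71)(13.3) / 30.76 = 6.361 rpm.
KE_i = ½(14.71)(1.393 rad/s)² = 14.27 J; KE_f = ½(30.76)(0.6661)² = 6.823 J.

energy lost ≈ 7.44 J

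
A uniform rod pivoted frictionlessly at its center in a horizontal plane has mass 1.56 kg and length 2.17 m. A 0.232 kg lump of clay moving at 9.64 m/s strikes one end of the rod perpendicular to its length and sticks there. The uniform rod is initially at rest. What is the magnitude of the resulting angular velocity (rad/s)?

|ω_f| ≈ 2.74 rad/s

The axle reaction passes through the pivot and exerts no torque about it; angular momentum about the pivot is conserved through the impact.
I_p = (1/12)(1.56)(2.17)² = 0.6122 kg·m². Taking the sense of the lump of clay's angular momentum as positive, L_{lump} = m v R = (0.232)(9.64)(2.17/2) = 2.427 kg·m²/s.
L_i = 0 + 2.427 = 2.427 kg·m²/s.
After sticking, I_f = I_p + m R² = 0.6122 + (0.232)(2.17/2)² = 0.8853 kg·m².
ω_f = L_i / I_f = 2.427 / 0.8853 = 2.741 rad/s.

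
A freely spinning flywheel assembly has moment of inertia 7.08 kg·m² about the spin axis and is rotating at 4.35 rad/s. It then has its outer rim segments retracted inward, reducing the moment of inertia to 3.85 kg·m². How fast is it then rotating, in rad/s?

ω₂ ≈ 8.00 rad/s

No external torque acts about the spin axis, so angular momentum is conserved.
ω₂ = I₁ω₁ / I₂ = (7.080)(4.35 rad/s) / (3.850) = 7.999 rad/s.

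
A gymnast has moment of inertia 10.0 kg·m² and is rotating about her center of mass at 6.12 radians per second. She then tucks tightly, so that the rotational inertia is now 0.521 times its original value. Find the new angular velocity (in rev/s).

ω₂ ≈ 1.87 rev/s

Angular momentum about the spin axis is conserved since the torque about it is zero.
I₂ = 0.521 × 10.0 = 5.210 kg·m².
ω₂ = I₁ω₁ / I₂ = (10.00)(6.12 rad/s) / (5.210) = 11.75 rad/s = 1.870 rev/s.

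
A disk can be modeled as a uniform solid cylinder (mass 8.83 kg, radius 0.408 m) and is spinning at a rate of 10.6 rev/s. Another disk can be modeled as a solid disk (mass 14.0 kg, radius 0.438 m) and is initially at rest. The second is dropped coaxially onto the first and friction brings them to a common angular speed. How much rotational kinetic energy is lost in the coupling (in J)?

ΔKE lost ≈ 1050 J

No external torque acts about the common axis, so total angular momentum is conserved.
Moments of inertia: I_A = ½(8.83)(0.408)² = 0.7349 kg·m²; I_B = ½(14.0)(0.438)² = 1.343 kg·m².
Taking A's sense as positive: L = (0.7349)(10.6) = 7.790 kg·m²·rev/s.
Combined I = 0.7349 + 1.343 = 2.078 kg·m².
ω_f = L / I = 7.790 / 2.078 = 3.749 rev/s.
KE_i = ½ΣIω² = 1630 J; KE_f = ½(2.078)(23.56)² = 576.5 J.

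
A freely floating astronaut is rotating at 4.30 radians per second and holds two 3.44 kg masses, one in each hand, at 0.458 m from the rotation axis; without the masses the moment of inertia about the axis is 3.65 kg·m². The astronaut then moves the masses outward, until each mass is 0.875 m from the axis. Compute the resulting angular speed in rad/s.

ω₂ ≈ 2.46 rad/s

No external torque acts about the spin axis, so angular momentum is conserved.
I₁ = 3.65 + 2(3.44)(0.458)² = 5.093 kg·m²; I₂ = 3.65 + 2(3.44)(0.875)² = 8.918 kg·m².
ω₂ = I₁ω₁ / I₂ = (5.093)(4.30 rad/s) / (8.918) = 2.456 rad/s.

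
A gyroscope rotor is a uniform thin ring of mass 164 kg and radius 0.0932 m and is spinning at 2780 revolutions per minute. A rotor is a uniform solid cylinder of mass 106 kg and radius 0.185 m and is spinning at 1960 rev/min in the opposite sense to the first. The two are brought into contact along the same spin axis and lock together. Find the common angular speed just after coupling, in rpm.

|ω_f| ≈ 125 rpm

The coupling torques are internal; angular momentum about the shared axis is conserved.
Moments of inertia: I_A = (164)(0.0932)² = 1.425 kg·m²; I_B = ½(106)(0.185)² = 1.814 kg·m².
Taking A's sense as positive: L = (1.425)(2780) − (1.814)(1960) = 404.9 kg·m²·rpm.
Combined I = 1.425 + 1.814 = 3.238 kg·m².
ω_f = L / I = 404.9 / 3.238 = 125.0 rpm.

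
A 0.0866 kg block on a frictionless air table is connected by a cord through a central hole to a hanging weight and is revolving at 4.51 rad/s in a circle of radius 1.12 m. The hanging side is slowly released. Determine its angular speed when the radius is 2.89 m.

No torque about the axis ⇒ m r₁² ω₁ = m r₂² ω₂.
ω₂ = ω₁ (r₁/r₂)² = (4.51)(1.12/2.89)² = 0.6774 rad/s.

ω₂ ≈ 0.677 rad/s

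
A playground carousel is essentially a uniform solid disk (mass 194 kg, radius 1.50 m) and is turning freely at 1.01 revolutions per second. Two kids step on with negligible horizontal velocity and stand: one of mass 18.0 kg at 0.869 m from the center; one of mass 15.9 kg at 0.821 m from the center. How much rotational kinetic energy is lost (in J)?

energy lost ≈ 440 J

No external torque acts about the center; L_before = L_after.
I_p = ½(194)(1.50)² = 218.2 kg·m².
Added inertia Σmr² = (18.0)(0.869)² + (15.9)(0.821)² = 24.31 kg·m²; I_f = 218.2 + 24.31 = 242.6 kg·m².
ω_f = I_p ω_i / I_f = (218.2)(1.01) / 242.6 = 0.9088 rev/s.
KE_i = ½(218.2)(6.346 rad/s)² = 4395 J; KE_f = ½(242.6)(5.710)² = 3954 J.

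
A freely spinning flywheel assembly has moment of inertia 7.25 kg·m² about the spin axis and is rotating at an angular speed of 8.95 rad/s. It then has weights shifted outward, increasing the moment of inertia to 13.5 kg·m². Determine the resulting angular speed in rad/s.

Angular momentum about the spin axis is conserved since the torque about it is zero.
ω₂ = I₁ω₁ / I₂ = (7.250)(8.95 rad/s) / (13.50) = 4.806 rad/s.

ω₂ ≈ 4.81 rad/s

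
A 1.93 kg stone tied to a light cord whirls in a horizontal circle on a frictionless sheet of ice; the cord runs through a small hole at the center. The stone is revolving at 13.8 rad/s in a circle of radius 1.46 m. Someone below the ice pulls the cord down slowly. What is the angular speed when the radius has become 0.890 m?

ω₂ ≈ 37.1 rad/s

The constraining force is radial, so m r² ω about the center is conserved.
ω₂ = ω₁ (r₁/r₂)² = (13.8)(1.46/0.890)² = 37.14 rad/s.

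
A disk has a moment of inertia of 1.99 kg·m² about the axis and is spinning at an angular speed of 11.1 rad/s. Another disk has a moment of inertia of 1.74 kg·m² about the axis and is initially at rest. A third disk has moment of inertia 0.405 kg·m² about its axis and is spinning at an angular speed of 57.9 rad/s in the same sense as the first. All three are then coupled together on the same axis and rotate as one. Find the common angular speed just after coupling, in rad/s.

No external torque acts about the common axis, so total angular momentum is conserved.
Taking A's sense as positive: L = (1.990)(11.1) + (0.4050)(57.9) = 45.54 kg·m²·rad/s.
Combined I = 1.990 + 1.740 + 0.4050 = 4.135 kg·m².
ω_f = L / I = 45.54 / 4.135 = 11.01 rad/s.

|ω_f| ≈ 11.0 rad/s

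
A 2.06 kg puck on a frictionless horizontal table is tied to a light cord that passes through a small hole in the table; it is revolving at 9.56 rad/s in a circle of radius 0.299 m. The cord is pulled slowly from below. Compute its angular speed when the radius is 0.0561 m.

The constraining force is radial, so m r² ω about the center is conserved.
ω₂ = ω₁ (r₁/r₂)² = (9.56)(0.299/0.0561)² = 271.6 rad/s.

ω₂ ≈ 272 rad/s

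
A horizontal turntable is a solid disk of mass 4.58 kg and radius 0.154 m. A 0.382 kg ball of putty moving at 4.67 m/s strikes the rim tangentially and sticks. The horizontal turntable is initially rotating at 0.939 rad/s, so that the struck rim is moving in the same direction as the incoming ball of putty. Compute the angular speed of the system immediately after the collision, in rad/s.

|ω_f| ≈ 5.14 rad/s

The axle reaction passes through the axle and exerts no torque about it; angular momentum about the axle is conserved through the impact.
I_p = ½(4.58)(0.154)² = 0.05431 kg·m². Taking the sense of the ball of putty's angular momentum as positive, L_{ball} = m v R = (0.382)(4.67)(0.154) = 0.2747 kg·m²/s.
L_i = +I_p ω_p + m v R = +(0.05431)(0.939) + 0.2747 = 0.3257 kg·m²/s.
After sticking, I_f = I_p + m R² = 0.05431 + (0.382)(0.154)² = 0.06337 kg·m².
ω_f = L_i / I_f = 0.3257 / 0.06337 = 5.140 rad/s.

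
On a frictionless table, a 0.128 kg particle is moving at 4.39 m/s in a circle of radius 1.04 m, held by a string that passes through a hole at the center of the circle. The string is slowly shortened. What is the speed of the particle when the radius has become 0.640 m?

v₂ ≈ 7.13 m/s

Central (radial) force ⇒ zero torque about the center ⇒ m v r is constant.
v₂ = v₁ r₁ / r₂ = (4.39)(1.04) / (0.640) = 7.134 m/s.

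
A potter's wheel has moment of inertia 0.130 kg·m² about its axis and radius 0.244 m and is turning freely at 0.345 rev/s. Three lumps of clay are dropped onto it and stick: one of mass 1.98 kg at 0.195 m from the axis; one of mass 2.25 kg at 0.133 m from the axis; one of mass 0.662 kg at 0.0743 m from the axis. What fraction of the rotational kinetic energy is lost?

No external torque acts about the axis; L_before = L_after.
Added inertia Σmr² = (1.98)(0.195)² + (2.25)(0.133)² + (0.662)(0.0743)² = 0.1187 kg·m²; I_f = 0.1300 + 0.1187 = 0.2487 kg·m².
ω_f = I_p ω_i / I_f = (0.1300)(0.345) / 0.2487 = 0.1803 rev/s.
KE_i = ½(0.1300)(2.168 rad/s)² = 0.3054 J; KE_f = ½(0.2487)(1.133)² = 0.1596 J.
Fraction lost = 0.4774.

fraction ≈ 0.477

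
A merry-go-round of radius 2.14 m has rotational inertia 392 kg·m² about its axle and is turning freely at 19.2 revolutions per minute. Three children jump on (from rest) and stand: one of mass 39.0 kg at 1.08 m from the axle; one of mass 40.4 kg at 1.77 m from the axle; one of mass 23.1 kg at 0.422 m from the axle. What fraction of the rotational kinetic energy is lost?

fraction ≈ 0.310

The added mass arrives with no angular momentum about the axle, and any external torque about the axle is negligible, so the system's angular momentum is conserved.
Added inertia Σmr² = (39.0)(1.08)² + (40.4)(1.77)² + (23.1)(0.422)² = 176.2 kg·m²; I_f = 392.0 + 176.2 = 568.2 kg·m².
ω_f = I_p ω_i / I_f = (392.0)(19.2) / 568.2 = 13.25 rpm.
KE_i = ½(392.0)(2.011 rad/s)² = 792.3 J; KE_f = ½(568.2)(1.387)² = 546.7 J.
Fraction lost = 0.3101.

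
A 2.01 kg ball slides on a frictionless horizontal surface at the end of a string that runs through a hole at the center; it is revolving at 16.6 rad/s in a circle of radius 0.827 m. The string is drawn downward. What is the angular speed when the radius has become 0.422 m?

ω₂ ≈ 63.8 rad/s

No torque about the axis ⇒ m r₁² ω₁ = m r₂² ω₂.
ω₂ = ω₁ (r₁/r₂)² = (16.6)(0.827/0.422)² = 63.75 rad/s.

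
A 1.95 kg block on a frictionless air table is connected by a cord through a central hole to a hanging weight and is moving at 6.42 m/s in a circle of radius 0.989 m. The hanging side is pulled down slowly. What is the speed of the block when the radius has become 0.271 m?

The only horizontal force on the mass is along the cord (radial), so it exerts no torque about the hole and angular momentum m v r is conserved.
v₂ = v₁ r₁ / r₂ = (6.42)(0.989) / (0.271) = 23.43 m/s.

v₂ ≈ 23.4 m/s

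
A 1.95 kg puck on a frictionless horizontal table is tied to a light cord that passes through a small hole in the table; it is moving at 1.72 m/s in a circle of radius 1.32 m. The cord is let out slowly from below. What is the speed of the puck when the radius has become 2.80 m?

v₂ ≈ 0.811 m/s

The only horizontal force on the mass is along the cord (radial), so it exerts no torque about the hole and angular momentum m v r is conserved.
v₂ = v₁ r₁ / r₂ = (1.72)(1.32) / (2.80) = 0.8109 m/s.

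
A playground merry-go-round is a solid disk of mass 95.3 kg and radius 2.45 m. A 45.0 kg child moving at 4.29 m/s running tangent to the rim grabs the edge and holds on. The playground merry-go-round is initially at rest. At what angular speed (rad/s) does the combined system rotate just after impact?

|ω_f| ≈ 0.850 rad/s

The axle reaction passes through the axle and exerts no torque about it; angular momentum about the axle is conserved through the impact.
I_p = ½(95.3)(2.45)² = 286.0 kg·m². Taking the sense of the child's angular momentum as positive, L_{child} = m v R = (45.0)(4.29)(2.45) = 473.0 kg·m²/s.
L_i = 0 + 473.0 = 473.0 kg·m²/s.
After sticking, I_f = I_p + m R² = 286.0 + (45.0)(2.45)² = 556.1 kg·m².
ω_f = L_i / I_f = 473.0 / 556.1 = 0.8505 rad/s.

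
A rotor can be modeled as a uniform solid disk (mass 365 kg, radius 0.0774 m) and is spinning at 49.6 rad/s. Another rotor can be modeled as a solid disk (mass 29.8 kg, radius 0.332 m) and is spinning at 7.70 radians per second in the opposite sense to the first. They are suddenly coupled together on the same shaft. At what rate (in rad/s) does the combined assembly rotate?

No external torque acts about the common axis, so total angular momentum is conserved.
Moments of inertia: I_A = ½(365)(0.0774)² = 1.093 kg·m²; I_B = ½(29.8)(0.332)² = 1.642 kg·m².
Taking A's sense as positive: L = (1.093)(49.6) − (1.642)(7.70) = 41.58 kg·m²·rad/s.
Combined I = 1.093 + 1.642 = 2.736 kg·m².
ω_f = L / I = 41.58 / 2.736 = 15.20 rad/s.

|ω_f| ≈ 15.2 rad/s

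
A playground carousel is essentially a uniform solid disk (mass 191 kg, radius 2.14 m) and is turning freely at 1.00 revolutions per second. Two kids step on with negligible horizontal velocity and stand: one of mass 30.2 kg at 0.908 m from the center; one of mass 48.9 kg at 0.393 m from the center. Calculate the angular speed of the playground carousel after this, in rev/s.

ω_f ≈ 0.931 rev/s

No external torque acts about the center; L_before = L_after.
I_p = ½(191)(2.14)² = 437.4 kg·m².
Added inertia Σmr² = (30.2)(0.908)² + (48.9)(0.393)² = 32.45 kg·m²; I_f = 437.4 + 32.45 = 469.8 kg·m².
ω_f = I_p ω_i / I_f = (437.4)(1.00) / 469.8 = 0.9309 rev/s.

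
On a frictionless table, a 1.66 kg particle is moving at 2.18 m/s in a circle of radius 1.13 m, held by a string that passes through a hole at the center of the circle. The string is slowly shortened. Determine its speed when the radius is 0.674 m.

v₂ ≈ 3.65 m/s

The only horizontal force on the mass is along the cord (radial), so it exerts no torque about the hole and angular momentum m v r is conserved.
v₂ = v₁ r₁ / r₂ = (2.18)(1.13) / (0.674) = 3.655 m/s.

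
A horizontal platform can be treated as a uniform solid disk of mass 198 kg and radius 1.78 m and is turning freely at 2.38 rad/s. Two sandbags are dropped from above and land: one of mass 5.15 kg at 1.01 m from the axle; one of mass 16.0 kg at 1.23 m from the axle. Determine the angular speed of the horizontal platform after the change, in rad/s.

The added mass arrives with no angular momentum about the axle, and any external torque about the axle is negligible, so the system's angular momentum is conserved.
I_p = ½(198)(1.78)² = 313.7 kg·m².
Added inertia Σmr² = (5.15)(1.01)² + (16.0)(1.23)² = 29.46 kg·m²; I_f = 313.7 + 29.46 = 343.1 kg·m².
ω_f = I_p ω_i / I_f = (313.7)(2.38) / 343.1 = 2.176 rad/s.

ω_f ≈ 2.18 rad/s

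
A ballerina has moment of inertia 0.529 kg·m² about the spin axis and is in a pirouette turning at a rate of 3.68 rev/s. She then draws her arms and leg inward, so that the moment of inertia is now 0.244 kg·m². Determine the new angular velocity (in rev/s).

ω₂ ≈ 7.98 rev/s

Angular momentum about the spin axis is conserved since the torque about it is zero.
ω₂ = I₁ω₁ / I₂ = (0.5290)(3.68 rev/s) / (0.2440) = 7.978 rev/s.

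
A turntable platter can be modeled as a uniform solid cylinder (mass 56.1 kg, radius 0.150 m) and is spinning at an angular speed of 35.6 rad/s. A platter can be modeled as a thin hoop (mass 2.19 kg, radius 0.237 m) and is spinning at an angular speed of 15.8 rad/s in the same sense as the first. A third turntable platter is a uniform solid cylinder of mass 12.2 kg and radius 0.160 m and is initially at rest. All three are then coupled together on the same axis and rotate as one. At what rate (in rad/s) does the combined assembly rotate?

|ω_f| ≈ 26.8 rad/s

The coupling torques are internal; angular momentum about the shared axis is conserved.
Moments of inertia: I_A = ½(56.1)(0.150)² = 0.6311 kg·m²; I_B = (2.19)(0.237)² = 0.1230 kg·m²; I_C = ½(12.2)(0.160)² = 0.1562 kg·m².
Taking A's sense as positive: L = (0.6311)(35.6) + (0.1230)(15.8) = 24.41 kg·m²·rad/s.
Combined I = 0.6311 + 0.1230 + 0.1562 = 0.9103 kg·m².
ω_f = L / I = 24.41 / 0.9103 = 26.82 rad/s.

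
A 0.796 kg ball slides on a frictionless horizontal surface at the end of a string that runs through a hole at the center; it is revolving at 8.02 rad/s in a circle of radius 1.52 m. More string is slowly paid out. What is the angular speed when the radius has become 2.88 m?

The constraining force is radial, so m r² ω about the center is conserved.
ω₂ = ω₁ (r₁/r₂)² = (8.02)(1.52/2.88)² = 2.234 rad/s.

ω₂ ≈ 2.23 rad/s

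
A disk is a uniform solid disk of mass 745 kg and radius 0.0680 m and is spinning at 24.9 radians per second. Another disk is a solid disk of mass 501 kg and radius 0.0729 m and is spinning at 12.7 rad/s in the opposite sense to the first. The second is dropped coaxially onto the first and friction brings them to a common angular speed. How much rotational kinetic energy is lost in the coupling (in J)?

ΔKE lost ≈ 531 J

The coupling torques are internal; angular momentum about the shared axis is conserved.
Moments of inertia: I_A = ½(745)(0.0680)² = 1.722 kg·m²; I_B = ½(501)(0.0729)² = 1.331 kg·m².
Taking A's sense as positive: L = (1.722)(24.9) − (1.331)(12.7) = 25.98 kg·m²·rad/s.
Combined I = 1.722 + 1.331 = 3.054 kg·m².
ω_f = L / I = 25.98 / 3.054 = 8.508 rad/s.
KE_i = ½ΣIω² = 641.3 J; KE_f = ½(3.054)(8.508)² = 110.5 J.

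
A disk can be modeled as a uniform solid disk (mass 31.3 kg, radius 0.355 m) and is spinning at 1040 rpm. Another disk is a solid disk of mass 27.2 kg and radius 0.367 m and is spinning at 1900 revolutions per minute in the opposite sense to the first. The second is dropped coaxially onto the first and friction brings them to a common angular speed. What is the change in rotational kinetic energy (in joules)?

ΔKE ≈ -45000 J

The coupling torques are internal; angular momentum about the shared axis is conserved.
Moments of inertia: I_A = ½(31.3)(0.355)² = 1.972 kg·m²; I_B = ½(27.2)(0.367)² = 1.832 kg·m².
Taking A's sense as positive: L = (1.972)(1040) − (1.832)(1900) = -1429 kg·m²·rpm.
Combined I = 1.972 + 1.832 = 3.804 kg·m².
ω_f = L / I = -1429 / 3.804 = -375.7 rpm.
KE_i = ½ΣIω² = 47950 J; KE_f = ½(3.804)(39.34)² = 2944 J.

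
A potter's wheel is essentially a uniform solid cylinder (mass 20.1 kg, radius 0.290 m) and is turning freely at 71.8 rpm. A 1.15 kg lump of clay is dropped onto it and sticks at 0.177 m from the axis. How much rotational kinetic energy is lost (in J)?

The added mass arrives with no angular momentum about the axis, and any external torque about the axis is negligible, so the system's angular momentum is conserved.
I_p = ½(20.1)(0.290)² = 0.8452 kg·m².
Added inertia Σmr² = (1.15)(0.177)² = 0.03603 kg·m²; I_f = 0.8452 + 0.03603 = 0.8812 kg·m².
ω_f = I_p ω_i / I_f = (0.8452)(71.8) / 0.8812 = 68.86 rpm.
KE_i = ½(0.8452)(7.519 rad/s)² = 23.89 J; KE_f = ½(0.8812)(7.211)² = 22.91 J.

energy lost ≈ 0.977 J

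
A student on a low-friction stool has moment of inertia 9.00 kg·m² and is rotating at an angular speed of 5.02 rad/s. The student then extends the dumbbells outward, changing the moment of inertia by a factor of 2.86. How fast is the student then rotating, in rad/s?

With no external torque about the axis, L is conserved: I₁ω₁ = I₂ω₂.
I₂ = 2.86 × 9.00 = 25.74 kg·m².
ω₂ = I₁ω₁ / I₂ = (9.000)(5.02 rad/s) / (25.74) = 1.755 rad/s.

ω₂ ≈ 1.76 rad/s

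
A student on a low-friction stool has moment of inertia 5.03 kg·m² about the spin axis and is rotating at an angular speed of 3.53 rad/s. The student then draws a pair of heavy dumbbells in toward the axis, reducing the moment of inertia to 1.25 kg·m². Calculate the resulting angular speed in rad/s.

With no external torque about the axis, L is conserved: I₁ω₁ = I₂ω₂.
ω₂ = I₁ω₁ / I₂ = (5.030)(3.53 rad/s) / (1.250) = 14.20 rad/s.

ω₂ ≈ 14.2 rad/s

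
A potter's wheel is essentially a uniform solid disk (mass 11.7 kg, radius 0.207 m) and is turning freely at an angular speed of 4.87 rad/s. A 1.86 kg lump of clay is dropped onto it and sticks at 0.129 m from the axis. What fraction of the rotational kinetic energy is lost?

The added mass arrives with no angular momentum about the axis, and any external torque about the axis is negligible, so the system's angular momentum is conserved.
I_p = ½(11.7)(0.207)² = 0.2507 kg·m².
Added inertia Σmr² = (1.86)(0.129)² = 0.03095 kg·m²; I_f = 0.2507 + 0.03095 = 0.2816 kg·m².
ω_f = I_p ω_i / I_f = (0.2507)(4.87) / 0.2816 = 4.335 rad/s.
KE_i = ½(0.2507)(4.870 rad/s)² = 2.973 J; KE_f = ½(0.2816)(4.335)² = 2.646 J.
Fraction lost = 0.1099.

fraction ≈ 0.110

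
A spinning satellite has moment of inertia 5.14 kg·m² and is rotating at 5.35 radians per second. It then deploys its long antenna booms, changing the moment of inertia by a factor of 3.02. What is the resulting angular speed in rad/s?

With no external torque about the axis, L is conserved: I₁ω₁ = I₂ω₂.
I₂ = 3.02 × 5.14 = 15.52 kg·m².
ω₂ = I₁ω₁ / I₂ = (5.140)(5.35 rad/s) / (15.52) = 1.772 rad/s.

ω₂ ≈ 1.77 rad/s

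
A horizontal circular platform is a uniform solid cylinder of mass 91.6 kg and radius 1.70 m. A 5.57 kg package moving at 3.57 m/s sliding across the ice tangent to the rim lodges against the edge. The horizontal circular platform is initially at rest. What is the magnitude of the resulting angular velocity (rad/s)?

|ω_f| ≈ 0.228 rad/s

About the central axle the impulsive forces during the collision are internal, so angular momentum about that axis is conserved.
I_p = ½(91.6)(1.70)² = 132.4 kg·m². Taking the sense of the package's angular momentum as positive, L_{package} = m v R = (5.57)(3.57)(1.70) = 33.80 kg·m²/s.
L_i = 0 + 33.80 = 33.80 kg·m²/s.
After sticking, I_f = I_p + m R² = 132.4 + (5.57)(1.70)² = 148.5 kg·m².
ω_f = L_i / I_f = 33.80 / 148.5 = 0.2277 rad/s.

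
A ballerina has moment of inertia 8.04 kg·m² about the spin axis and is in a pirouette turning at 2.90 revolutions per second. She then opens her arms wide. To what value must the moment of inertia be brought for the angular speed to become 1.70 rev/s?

I₂ ≈ 13.7 kg·m²

Angular momentum about the spin axis is conserved since the torque about it is zero.
I₂ = I₁ω₁ / ω₂ = (8.04)(2.90) / (1.70) = 13.72 kg·m².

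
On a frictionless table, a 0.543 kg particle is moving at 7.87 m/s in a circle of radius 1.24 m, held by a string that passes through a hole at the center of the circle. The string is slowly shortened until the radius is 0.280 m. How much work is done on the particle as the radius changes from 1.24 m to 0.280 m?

Central (radial) force ⇒ zero torque about the center ⇒ m v r is constant.
v₂ = v₁ r₁ / r₂ = (7.87)(1.24) / (0.280) = 34.85 m/s.
W = ΔKE = ½m(v₂² − v₁²) = 313.0 J.

W ≈ 313 J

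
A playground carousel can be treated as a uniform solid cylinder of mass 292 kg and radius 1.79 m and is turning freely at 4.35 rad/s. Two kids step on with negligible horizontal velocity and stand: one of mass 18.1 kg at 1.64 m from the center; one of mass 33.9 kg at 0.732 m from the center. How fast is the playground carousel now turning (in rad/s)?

ω_f ≈ 3.81 rad/s

No external torque acts about the center; L_before = L_after.
I_p = ½(292)(1.79)² = 467.8 kg·m².
Added inertia Σmr² = (18.1)(1.64)² + (33.9)(0.732)² = 66.85 kg·m²; I_f = 467.8 + 66.85 = 534.6 kg·m².
ω_f = I_p ω_i / I_f = (467.8)(4.35) / 534.6 = 3.806 rad/s.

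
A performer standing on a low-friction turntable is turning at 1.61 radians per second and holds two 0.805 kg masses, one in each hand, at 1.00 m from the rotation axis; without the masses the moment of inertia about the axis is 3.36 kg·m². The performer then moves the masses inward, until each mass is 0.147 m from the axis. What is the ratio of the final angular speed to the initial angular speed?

ω₂/ω₁ ≈ 1.46

Angular momentum about the spin axis is conserved since the torque about it is zero.
I₁ = 3.36 + 2(0.805)(1.00)² = 4.970 kg·m²; I₂ = 3.36 + 2(0.805)(0.147)² = 3.395 kg·m².
ω₂/ω₁ = I₁/I₂ = 4.970 / 3.395 = 1.464.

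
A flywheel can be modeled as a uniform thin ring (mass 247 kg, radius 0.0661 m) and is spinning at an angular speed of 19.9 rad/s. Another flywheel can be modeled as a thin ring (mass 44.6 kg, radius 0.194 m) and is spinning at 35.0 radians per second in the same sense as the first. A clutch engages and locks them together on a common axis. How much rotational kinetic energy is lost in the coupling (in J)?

The coupling torques are internal; angular momentum about the shared axis is conserved.
Moments of inertia: I_A = (247)(0.0661)² = 1.079 kg·m²; I_B = (44.6)(0.194)² = 1.679 kg·m².
Taking A's sense as positive: L = (1.079)(19.9) + (1.679)(35.0) = 80.23 kg·m²·rad/s.
Combined I = 1.079 + 1.679 = 2.758 kg·m².
ω_f = L / I = 80.23 / 2.758 = 29.09 rad/s.
KE_i = ½ΣIω² = 1242 J; KE_f = ½(2.758)(29.09)² = 1167 J.

ΔKE lost ≈ 74.9 J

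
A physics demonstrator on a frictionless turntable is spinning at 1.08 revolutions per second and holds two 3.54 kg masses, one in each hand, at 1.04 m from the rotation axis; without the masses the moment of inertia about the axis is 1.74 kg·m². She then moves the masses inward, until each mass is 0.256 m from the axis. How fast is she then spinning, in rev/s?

Angular momentum about the spin axis is conserved since the torque about it is zero.
I₁ = 1.74 + 2(3.54)(1.04)² = 9.398 kg·m²; I₂ = 1.74 + 2(3.54)(0.256)² = 2.204 kg·m².
ω₂ = I₁ω₁ / I₂ = (9.398)(1.08 rev/s) / (2.204) = 4.605 rev/s.

ω₂ ≈ 4.61 rev/s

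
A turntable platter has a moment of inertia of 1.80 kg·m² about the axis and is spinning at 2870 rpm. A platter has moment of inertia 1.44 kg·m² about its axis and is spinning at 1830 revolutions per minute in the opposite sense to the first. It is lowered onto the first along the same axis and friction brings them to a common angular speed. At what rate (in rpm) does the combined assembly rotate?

|ω_f| ≈ 781 rpm

No external torque acts about the common axis, so total angular momentum is conserved.
Taking A's sense as positive: L = (1.800)(2870) − (1.440)(1830) = 2531 kg·m²·rpm.
Combined I = 1.800 + 1.440 = 3.240 kg·m².
ω_f = L / I = 2531 / 3.240 = 781.1 rpm.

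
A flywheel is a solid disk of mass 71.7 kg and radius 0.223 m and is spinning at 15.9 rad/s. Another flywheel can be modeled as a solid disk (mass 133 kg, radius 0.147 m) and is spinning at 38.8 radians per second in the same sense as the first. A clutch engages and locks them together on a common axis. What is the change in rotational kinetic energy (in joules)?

ΔKE ≈ -209 J

No external torque acts about the common axis, so total angular momentum is conserved.
Moments of inertia: I_A = ½(71.7)(0.223)² = 1.783 kg·m²; I_B = ½(133)(0.147)² = 1.437 kg·m².
Taking A's sense as positive: L = (1.783)(15.9) + (1.437)(38.8) = 84.10 kg·m²·rad/s.
Combined I = 1.783 + 1.437 = 3.220 kg·m².
ω_f = L / I = 84.10 / 3.220 = 26.12 rad/s.
KE_i = ½ΣIω² = 1307 J; KE_f = ½(3.220)(26.12)² = 1098 J.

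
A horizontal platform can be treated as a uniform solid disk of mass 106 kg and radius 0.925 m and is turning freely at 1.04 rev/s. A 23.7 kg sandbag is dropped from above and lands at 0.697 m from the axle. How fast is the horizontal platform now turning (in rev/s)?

ω_f ≈ 0.829 rev/s

The added mass arrives with no angular momentum about the axle, and any external torque about the axle is negligible, so the system's angular momentum is conserved.
I_p = ½(106)(0.925)² = 45.35 kg·m².
Added inertia Σmr² = (23.7)(0.697)² = 11.51 kg·m²; I_f = 45.35 + 11.51 = 56.86 kg·m².
ω_f = I_p ω_i / I_f = (45.35)(1.04) / 56.86 = 0.8294 rev/s.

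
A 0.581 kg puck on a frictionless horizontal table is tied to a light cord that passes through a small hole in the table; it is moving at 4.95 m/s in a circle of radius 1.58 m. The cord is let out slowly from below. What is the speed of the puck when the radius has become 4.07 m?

v₂ ≈ 1.92 m/s

Central (radial) force ⇒ zero torque about the center ⇒ m v r is constant.
v₂ = v₁ r₁ / r₂ = (4.95)(1.58) / (4.07) = 1.922 m/s.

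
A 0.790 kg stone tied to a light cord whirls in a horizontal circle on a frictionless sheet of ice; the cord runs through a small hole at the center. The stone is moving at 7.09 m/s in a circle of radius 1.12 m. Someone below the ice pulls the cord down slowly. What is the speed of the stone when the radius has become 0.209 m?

Central (radial) force ⇒ zero torque about the center ⇒ m v r is constant.
v₂ = v₁ r₁ / r₂ = (7.09)(1.12) / (0.209) = 37.99 m/s.

v₂ ≈ 38.0 m/s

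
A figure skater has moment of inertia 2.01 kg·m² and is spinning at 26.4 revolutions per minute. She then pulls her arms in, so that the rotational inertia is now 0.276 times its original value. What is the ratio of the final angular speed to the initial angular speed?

ω₂/ω₁ ≈ 3.62

No external torque acts about the spin axis, so angular momentum is conserved.
I₂ = 0.276 × 2.01 = 0.5548 kg·m².
ω₂/ω₁ = I₁/I₂ = 2.010 / 0.5548 = 3.623.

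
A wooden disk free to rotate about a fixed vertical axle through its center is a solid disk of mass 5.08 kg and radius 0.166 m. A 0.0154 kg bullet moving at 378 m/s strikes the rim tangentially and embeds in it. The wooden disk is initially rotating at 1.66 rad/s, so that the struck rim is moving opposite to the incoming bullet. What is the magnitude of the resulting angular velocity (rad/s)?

|ω_f| ≈ 12.1 rad/s

About the axle the impulsive forces during the collision are internal, so angular momentum about that axis is conserved.
I_p = ½(5.08)(0.166)² = 0.06999 kg·m². Taking the sense of the bullet's angular momentum as positive, L_{bullet} = m v R = (0.0154)(378)(0.166) = 0.9663 kg·m²/s.
L_i = −I_p ω_p + m v R = −(0.06999)(1.66) + 0.9663 = 0.8501 kg·m²/s.
After sticking, I_f = I_p + m R² = 0.06999 + (0.0154)(0.166)² = 0.07042 kg·m².
ω_f = L_i / I_f = 0.8501 / 0.07042 = 12.07 rad/s.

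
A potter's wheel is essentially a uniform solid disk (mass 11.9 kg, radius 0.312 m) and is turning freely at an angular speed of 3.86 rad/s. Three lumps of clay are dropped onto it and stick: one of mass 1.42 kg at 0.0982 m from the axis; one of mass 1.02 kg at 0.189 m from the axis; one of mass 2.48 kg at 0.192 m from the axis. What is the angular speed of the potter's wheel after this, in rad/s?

The added mass arrives with no angular momentum about the axis, and any external torque about the axis is negligible, so the system's angular momentum is conserved.
I_p = ½(11.9)(0.312)² = 0.5792 kg·m².
Added inertia Σmr² = (1.42)(0.0982)² + (1.02)(0.189)² + (2.48)(0.192)² = 0.1416 kg·m²; I_f = 0.5792 + 0.1416 = 0.7207 kg·m².
ω_f = I_p ω_i / I_f = (0.5792)(3.86) / 0.7207 = 3.102 rad/s.

ω_f ≈ 3.10 rad/s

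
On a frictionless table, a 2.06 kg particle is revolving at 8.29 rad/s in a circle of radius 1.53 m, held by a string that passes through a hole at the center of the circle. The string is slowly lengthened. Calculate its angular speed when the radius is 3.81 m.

The constraining force is radial, so m r² ω about the center is conserved.
ω₂ = ω₁ (r₁/r₂)² = (8.29)(1.53/3.81)² = 1.337 rad/s.

ω₂ ≈ 1.34 rad/s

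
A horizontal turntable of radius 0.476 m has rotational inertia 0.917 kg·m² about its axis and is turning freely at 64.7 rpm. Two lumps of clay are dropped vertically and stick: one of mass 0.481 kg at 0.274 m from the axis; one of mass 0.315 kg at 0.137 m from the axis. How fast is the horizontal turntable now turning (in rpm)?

No external torque acts about the axis; L_before = L_after.
Added inertia Σmr² = (0.481)(0.274)² + (0.315)(0.137)² = 0.04202 kg·m²; I_f = 0.9170 + 0.04202 = 0.9590 kg·m².
ω_f = I_p ω_i / I_f = (0.9170)(64.7) / 0.9590 = 61.86 rpm.

ω_f ≈ 61.9 rpm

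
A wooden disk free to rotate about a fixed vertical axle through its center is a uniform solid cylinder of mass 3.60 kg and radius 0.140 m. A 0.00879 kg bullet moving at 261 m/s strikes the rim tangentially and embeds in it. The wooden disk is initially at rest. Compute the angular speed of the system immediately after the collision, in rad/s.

|ω_f| ≈ 9.06 rad/s

About the axle the impulsive forces during the collision are internal, so angular momentum about that axis is conserved.
I_p = ½(3.60)(0.140)² = 0.03528 kg·m². Taking the sense of the bullet's angular momentum as positive, L_{bullet} = m v R = (0.00879)(261)(0.140) = 0.3212 kg·m²/s.
L_i = 0 + 0.3212 = 0.3212 kg·m²/s.
After sticking, I_f = I_p + m R² = 0.03528 + (0.00879)(0.140)² = 0.03545 kg·m².
ω_f = L_i / I_f = 0.3212 / 0.03545 = 9.060 rad/s.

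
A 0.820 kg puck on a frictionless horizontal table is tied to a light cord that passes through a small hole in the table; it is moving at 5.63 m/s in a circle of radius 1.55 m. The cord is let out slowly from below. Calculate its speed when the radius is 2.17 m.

The only horizontal force on the mass is along the cord (radial), so it exerts no torque about the hole and angular momentum m v r is conserved.
v₂ = v₁ r₁ / r₂ = (5.63)(1.55) / (2.17) = 4.021 m/s.

v₂ ≈ 4.02 m/s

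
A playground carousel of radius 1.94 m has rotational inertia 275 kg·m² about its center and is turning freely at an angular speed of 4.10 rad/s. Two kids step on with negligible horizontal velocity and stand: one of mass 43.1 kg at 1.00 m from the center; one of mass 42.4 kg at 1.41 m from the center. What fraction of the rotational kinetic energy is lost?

fraction ≈ 0.317

The added mass arrives with no angular momentum about the center, and any external torque about the center is negligible, so the system's angular momentum is conserved.
Added inertia Σmr² = (43.1)(1.00)² + (42.4)(1.41)² = 127.4 kg·m²; I_f = 275.0 + 127.4 = 402.4 kg·m².
ω_f = I_p ω_i / I_f = (275.0)(4.10) / 402.4 = 2.802 rad/s.
KE_i = ½(275.0)(4.100 rad/s)² = 2311 J; KE_f = ½(402.4)(2.802)² = 1580 J.
Fraction lost = 0.3166.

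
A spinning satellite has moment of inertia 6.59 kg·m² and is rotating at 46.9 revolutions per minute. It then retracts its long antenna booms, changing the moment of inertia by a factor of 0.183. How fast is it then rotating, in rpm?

ω₂ ≈ 256 rpm

With no external torque about the axis, L is conserved: I₁ω₁ = I₂ω₂.
I₂ = 0.183 × 6.59 = 1.206 kg·m².
ω₂ = I₁ω₁ / I₂ = (6.590)(46.9 rpm) / (1.206) = 256.3 rpm.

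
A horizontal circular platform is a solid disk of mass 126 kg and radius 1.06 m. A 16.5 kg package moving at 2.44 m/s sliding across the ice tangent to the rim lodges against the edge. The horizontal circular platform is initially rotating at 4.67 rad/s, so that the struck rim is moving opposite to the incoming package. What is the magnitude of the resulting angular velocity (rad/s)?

|ω_f| ≈ 3.22 rad/s

About the central axle the impulsive forces during the collision are internal, so angular momentum about that axis is conserved.
I_p = ½(126)(1.06)² = 70.79 kg·m². Taking the sense of the package's angular momentum as positive, L_{package} = m v R = (16.5)(2.44)(1.06) = 42.68 kg·m²/s.
L_i = −I_p ω_p + m v R = −(70.79)(4.67) + 42.68 = -287.9 kg·m²/s.
After sticking, I_f = I_p + m R² = 70.79 + (16.5)(1.06)² = 89.33 kg·m².
ω_f = L_i / I_f = -287.9 / 89.33 = -3.223 rad/s.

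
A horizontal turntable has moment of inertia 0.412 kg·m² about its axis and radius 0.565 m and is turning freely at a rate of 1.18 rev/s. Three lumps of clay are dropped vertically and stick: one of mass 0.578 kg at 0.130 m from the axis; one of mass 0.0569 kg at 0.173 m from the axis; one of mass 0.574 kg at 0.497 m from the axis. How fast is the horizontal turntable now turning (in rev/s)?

ω_f ≈ 0.860 rev/s

The added mass arrives with no angular momentum about the axis, and any external torque about the axis is negligible, so the system's angular momentum is conserved.
Added inertia Σmr² = (0.578)(0.130)² + (0.0569)(0.173)² + (0.574)(0.497)² = 0.1533 kg·m²; I_f = 0.4120 + 0.1533 = 0.5653 kg·m².
ω_f = I_p ω_i / I_f = (0.4120)(1.18) / 0.5653 = 0.8601 rev/s.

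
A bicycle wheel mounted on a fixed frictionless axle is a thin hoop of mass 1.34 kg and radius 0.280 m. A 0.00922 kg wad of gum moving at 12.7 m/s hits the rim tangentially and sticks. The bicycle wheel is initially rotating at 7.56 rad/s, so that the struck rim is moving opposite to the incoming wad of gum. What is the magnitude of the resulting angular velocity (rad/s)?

The axle reaction passes through the axle and exerts no torque about it; angular momentum about the axle is conserved through the impact.
I_p = (1.34)(0.280)² = 0.1051 kg·m². Taking the sense of the wad of gum's angular momentum as positive, L_{wad} = m v R = (0.00922)(12.7)(0.280) = 0.03279 kg·m²/s.
L_i = −I_p ω_p + m v R = −(0.1051)(7.56) + 0.03279 = -0.7614 kg·m²/s.
After sticking, I_f = I_p + m R² = 0.1051 + (0.00922)(0.280)² = 0.1058 kg·m².
ω_f = L_i / I_f = -0.7614 / 0.1058 = -7.198 rad/s.

|ω_f| ≈ 7.20 rad/s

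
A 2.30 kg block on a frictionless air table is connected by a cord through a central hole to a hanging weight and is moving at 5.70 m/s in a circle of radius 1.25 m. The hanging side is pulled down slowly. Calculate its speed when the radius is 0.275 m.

v₂ ≈ 25.9 m/s

The only horizontal force on the mass is along the cord (radial), so it exerts no torque about the hole and angular momentum m v r is conserved.
v₂ = v₁ r₁ / r₂ = (5.70)(1.25) / (0.275) = 25.91 m/s.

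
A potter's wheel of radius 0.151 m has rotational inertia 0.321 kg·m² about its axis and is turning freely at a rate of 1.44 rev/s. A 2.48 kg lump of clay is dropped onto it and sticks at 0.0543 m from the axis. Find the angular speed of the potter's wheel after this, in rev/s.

No external torque acts about the axis; L_before = L_after.
Added inertia Σmr² = (2.48)(0.0543)² = 0.007312 kg·m²; I_f = 0.3210 + 0.007312 = 0.3283 kg·m².
ω_f = I_p ω_i / I_f = (0.3210)(1.44) / 0.3283 = 1.408 rev/s.

ω_f ≈ 1.41 rev/s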